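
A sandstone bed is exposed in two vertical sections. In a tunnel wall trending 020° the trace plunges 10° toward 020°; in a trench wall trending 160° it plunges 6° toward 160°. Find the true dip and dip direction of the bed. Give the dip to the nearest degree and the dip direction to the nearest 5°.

true dip 22°, dip direction 085°

Represent each trace as a vector plunging at its apparent dip toward its trend (east-north-up frame): v₁ = (0.337, 0.925, -0.174), v₂ = (0.340, -0.935, -0.105).
Cross product v₁ × v₂ gives the pole to the plane: n ∝ (0.259, 0.024, 0.630).
True dip = arccos(n_z / |n|) = arccos(0.9242) = 22.4°.
The horizontal component of n points toward azimuth atan2(n_x, n_y) = 85°, the dip direction.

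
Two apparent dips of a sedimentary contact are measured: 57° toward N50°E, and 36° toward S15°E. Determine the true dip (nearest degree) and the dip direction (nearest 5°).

The two traces are lines in the plane: v₁ = (sin 50°·cos 57°, cos 50°·cos 57°, −sin 57°), v₂ = (sin 165°·cos 36°, cos 165°·cos 36°, −sin 36°).
Cross product v₁ × v₂ gives the pole to the plane: n ∝ (0.861, -0.070, 0.399).
Dip δ = arctan(|n_h|/n_z) = arctan(0.864/0.399) = 65.2°.
Dip direction = atan2(0.861, -0.070) = 95° (azimuth of n's horizontal projection).

true dip 65°, dip direction 095°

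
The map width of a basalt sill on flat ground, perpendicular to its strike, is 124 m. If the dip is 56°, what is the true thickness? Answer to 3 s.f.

True thickness t = w · sin(dip) = 124 × sin 56°
t = 124 × 0.8290 = 102.801 m

103 m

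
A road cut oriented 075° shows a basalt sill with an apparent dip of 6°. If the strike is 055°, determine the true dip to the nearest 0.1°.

The section is 20° from the strike.
tan δ = tan α / sin β = tan 6° / sin 20° = 0.1051 / 0.3420 = 0.3073
δ = arctan(0.3073) = 17.08°

17.1°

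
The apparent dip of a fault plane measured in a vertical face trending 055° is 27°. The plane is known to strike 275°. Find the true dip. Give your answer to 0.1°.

The section is 40° from the strike.
tan δ = tan α / sin β = tan 27° / sin 40° = 0.5095 / 0.6428 = 0.7927
δ = arctan(0.7927) = 38.40°

38.4°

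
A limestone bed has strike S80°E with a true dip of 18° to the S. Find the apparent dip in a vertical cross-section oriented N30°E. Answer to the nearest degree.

The strike is S80°E and the section trends N30°E; the acute angle between them is β = 70°.
tan α = tan 18° × sin 70° = 0.3249 × 0.9397 = 0.3053
apparent dip = arctan 0.3053 = 16.98°

17°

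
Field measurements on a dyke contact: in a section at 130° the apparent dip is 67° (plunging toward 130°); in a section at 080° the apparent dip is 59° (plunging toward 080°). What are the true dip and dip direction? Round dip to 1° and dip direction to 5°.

true dip 67°, dip direction 125°

The two traces are lines in the plane: v₁ = (sin 130°·cos 67°, cos 130°·cos 67°, −sin 67°), v₂ = (sin 80°·cos 59°, cos 80°·cos 59°, −sin 59°).
n = v₁ × v₂ = (0.298, -0.210, 0.154) (taken with n_z > 0).
True dip = arccos(n_z / |n|) = arccos(0.3896) = 67.1°.
Dip direction = atan2(0.298, -0.210) = 125° (azimuth of n's horizontal projection).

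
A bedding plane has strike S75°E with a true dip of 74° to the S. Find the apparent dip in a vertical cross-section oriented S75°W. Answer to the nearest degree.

60°

Angle between strike (S75°E) and section (S75°W): β = 30°.
tan(apparent dip) = tan 74° · sin 30° = 1.7437
apparent dip = arctan 1.7437 = 60.17°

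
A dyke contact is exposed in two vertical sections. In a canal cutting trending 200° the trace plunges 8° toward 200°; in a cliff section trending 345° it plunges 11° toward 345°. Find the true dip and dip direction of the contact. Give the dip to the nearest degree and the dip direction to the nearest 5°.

true dip 29°, dip direction 275°

Each apparent-dip line lies in the plane. As unit vectors (x east, y north, z up), v₁ plunges 8°→200° and v₂ plunges 11°→345°.
The plane normal is n = v₁ × v₂ ∝ (-0.310, 0.029, 0.558).
True dip = arccos(n_z / |n|) = arccos(0.8734) = 29.1°.
Dip direction = atan2(-0.310, 0.029) = 275° (azimuth of n's horizontal projection).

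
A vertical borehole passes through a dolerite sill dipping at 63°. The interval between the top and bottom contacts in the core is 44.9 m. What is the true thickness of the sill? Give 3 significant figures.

20.4 m

True thickness t = h · cos(dip) = 44.9 × cos 63°
t = 44.9 × 0.4540 = 20.384 m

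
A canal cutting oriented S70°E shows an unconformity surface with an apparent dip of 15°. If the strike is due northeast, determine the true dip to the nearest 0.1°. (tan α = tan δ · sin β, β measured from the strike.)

16.5°

The section is 65° from the strike.
tan δ = tan α / sin β = tan 15° / sin 65° = 0.2679 / 0.9063 = 0.2956
δ = arctan(0.2956) = 16.47°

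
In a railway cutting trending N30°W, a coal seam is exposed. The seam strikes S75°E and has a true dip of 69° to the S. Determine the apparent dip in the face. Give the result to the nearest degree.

The section lies 45° from the strike.
tan(apparent dip) = tan 69° · sin 45° = 1.8421
α = arctan(1.8421) = 61.50°

62°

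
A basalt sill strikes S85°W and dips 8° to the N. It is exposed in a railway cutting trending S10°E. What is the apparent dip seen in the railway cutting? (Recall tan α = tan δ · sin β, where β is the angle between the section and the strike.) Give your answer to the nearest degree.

The section lies 85° from the strike.
tan(apparent dip) = tan 8° · sin 85° = 0.1400
α = arctan(0.1400) = 7.97°

8°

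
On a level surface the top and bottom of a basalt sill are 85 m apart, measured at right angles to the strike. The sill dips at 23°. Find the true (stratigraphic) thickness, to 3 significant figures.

33.2 m

True thickness t = w · sin(dip) = 85 × sin 23°
t = 85 × 0.3907 = 33.212 m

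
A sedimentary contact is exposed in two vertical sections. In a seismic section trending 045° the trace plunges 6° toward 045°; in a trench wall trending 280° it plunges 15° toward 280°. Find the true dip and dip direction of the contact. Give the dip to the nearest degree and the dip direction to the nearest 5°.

Each apparent-dip line lies in the plane. As unit vectors (x east, y north, z up), v₁ plunges 6°→045° and v₂ plunges 15°→280°.
Cross product v₁ × v₂ gives the pole to the plane: n ∝ (-0.164, 0.281, 0.787).
Dip δ = arctan(|n_h|/n_z) = arctan(0.326/0.787) = 22.5°.
The horizontal component of n points toward azimuth atan2(n_x, n_y) = 330°, the dip direction.

true dip 23°, dip direction 330°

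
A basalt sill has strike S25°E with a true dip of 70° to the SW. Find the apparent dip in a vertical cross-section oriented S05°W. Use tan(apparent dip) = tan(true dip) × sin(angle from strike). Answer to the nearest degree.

The section lies 30° from the strike.
tan(apparent dip) = tan 70° · sin 30° = 1.3737
α = arctan(1.3737) = 53.95°

54°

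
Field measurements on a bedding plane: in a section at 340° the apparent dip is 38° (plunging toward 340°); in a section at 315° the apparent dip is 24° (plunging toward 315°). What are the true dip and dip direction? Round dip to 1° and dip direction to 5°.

true dip 45°, dip direction 020°

The two traces are lines in the plane: v₁ = (sin 340°·cos 38°, cos 340°·cos 38°, −sin 38°), v₂ = (sin 315°·cos 24°, cos 315°·cos 24°, −sin 24°).
n = v₁ × v₂ = (0.097, 0.288, 0.304) (taken with n_z > 0).
True dip = arccos(n_z / |n|) = arccos(0.7076) = 45.0°.
The horizontal component of n points toward azimuth atan2(n_x, n_y) = 19°, the dip direction.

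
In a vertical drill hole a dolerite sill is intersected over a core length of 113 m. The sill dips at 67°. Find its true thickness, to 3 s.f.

44.2 m

True thickness t = h · cos(dip) = 113 × cos 67°
t = 113 × 0.3907 = 44.153 m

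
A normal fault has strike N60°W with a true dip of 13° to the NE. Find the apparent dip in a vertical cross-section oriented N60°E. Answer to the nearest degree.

11°

Angle between strike (N60°W) and section (N60°E): β = 60°.
tan α = tan 13° × sin 60° = 0.2309 × 0.8660 = 0.1999
apparent dip = arctan 0.1999 = 11.31°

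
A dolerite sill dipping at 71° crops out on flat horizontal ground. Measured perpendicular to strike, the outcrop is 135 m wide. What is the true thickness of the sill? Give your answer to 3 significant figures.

True thickness t = w · sin(dip) = 135 × sin 71°
t = 135 × 0.9455 = 127.645 m

128 m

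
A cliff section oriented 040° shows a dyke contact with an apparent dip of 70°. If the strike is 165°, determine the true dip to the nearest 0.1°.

The section is 55° from the strike.
tan(true dip) = tan 70° / sin 55° = 3.3541
true dip = arctan 3.3541 = 73.40°

73.4°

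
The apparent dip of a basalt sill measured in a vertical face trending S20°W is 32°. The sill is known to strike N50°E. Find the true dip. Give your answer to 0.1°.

51.3°

The section is 30° from the strike.
tan(true dip) = tan 32° / sin 30° = 1.2497
δ = arctan(1.2497) = 51.33°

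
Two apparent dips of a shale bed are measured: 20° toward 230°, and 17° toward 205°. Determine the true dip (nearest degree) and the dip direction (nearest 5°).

true dip 20°, dip direction 240°

Represent each trace as a vector plunging at its apparent dip toward its trend (east-north-up frame): v₁ = (-0.720, -0.604, -0.342), v₂ = (-0.404, -0.867, -0.292).
The plane normal is n = v₁ × v₂ ∝ (-0.120, -0.072, 0.380).
True dip = arccos(n_z / |n|) = arccos(0.9383) = 20.2°.
Dip direction = azimuth of (n_x, n_y) = atan2(-0.120, -0.072) = 239°.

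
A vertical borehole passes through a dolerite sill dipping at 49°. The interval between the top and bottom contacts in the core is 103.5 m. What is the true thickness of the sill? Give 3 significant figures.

True thickness t = h · cos(dip) = 103.5 × cos 49°
t = 103.5 × 0.6561 = 67.902 m

67.9 m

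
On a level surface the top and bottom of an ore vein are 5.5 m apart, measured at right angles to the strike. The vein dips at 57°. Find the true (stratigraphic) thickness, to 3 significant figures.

4.61 m

True thickness t = w · sin(dip) = 5.5 × sin 57°
t = 5.5 × 0.8387 = 4.613 m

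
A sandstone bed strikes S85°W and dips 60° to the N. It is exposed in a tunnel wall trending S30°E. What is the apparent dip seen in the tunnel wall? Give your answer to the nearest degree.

Angle between strike (S85°W) and section (S30°E): β = 65°.
tan α = tan 60° × sin 65° = 1.7321 × 0.9063 = 1.5698
apparent dip = arctan 1.5698 = 57.50°

58°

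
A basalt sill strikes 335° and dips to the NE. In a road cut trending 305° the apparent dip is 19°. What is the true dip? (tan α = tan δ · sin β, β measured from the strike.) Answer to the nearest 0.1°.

β = acute angle between strike 335° and section 305° = 30°.
tan δ = tan α / sin β = tan 19° / sin 30° = 0.3443 / 0.5000 = 0.6887
true dip = arctan 0.6887 = 34.55°

34.6°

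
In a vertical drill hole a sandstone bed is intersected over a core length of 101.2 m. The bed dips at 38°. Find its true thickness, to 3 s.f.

True thickness t = h · cos(dip) = 101.2 × cos 38°
t = 101.2 × 0.7880 = 79.747 m

79.7 m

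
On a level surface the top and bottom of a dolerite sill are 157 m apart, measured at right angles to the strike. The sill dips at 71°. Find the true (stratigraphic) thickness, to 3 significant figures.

True thickness t = w · sin(dip) = 157 × sin 71°
t = 157 × 0.9455 = 148.446 m

148 m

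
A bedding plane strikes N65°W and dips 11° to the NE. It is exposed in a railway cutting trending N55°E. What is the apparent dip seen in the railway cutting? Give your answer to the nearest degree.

10°

The section lies 60° from the strike.
tan α = tan 11° × sin 60° = 0.1944 × 0.8660 = 0.1683
α = arctan(0.1683) = 9.56°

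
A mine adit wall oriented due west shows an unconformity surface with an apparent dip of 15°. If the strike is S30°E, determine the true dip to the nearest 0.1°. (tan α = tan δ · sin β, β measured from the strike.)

The section is 60° from the strike.
tan(true dip) = tan 15° / sin 60° = 0.3094
true dip = arctan 0.3094 = 17.19°

17.2°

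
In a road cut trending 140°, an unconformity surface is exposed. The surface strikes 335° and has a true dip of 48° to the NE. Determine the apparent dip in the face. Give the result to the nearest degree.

16°

The section lies 15° from the strike.
tan(apparent dip) = tan 48° · sin 15° = 0.2874
apparent dip = arctan 0.2874 = 16.04°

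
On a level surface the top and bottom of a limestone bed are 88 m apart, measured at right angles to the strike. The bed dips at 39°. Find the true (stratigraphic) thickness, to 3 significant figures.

True thickness t = w · sin(dip) = 88 × sin 39°
t = 88 × 0.6293 = 55.380 m

55.4 m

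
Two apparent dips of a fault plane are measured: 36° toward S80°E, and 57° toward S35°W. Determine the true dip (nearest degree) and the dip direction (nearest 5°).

true dip 65°, dip direction 170°

Represent each trace as a vector plunging at its apparent dip toward its trend (east-north-up frame): v₁ = (0.797, -0.140, -0.588), v₂ = (-0.312, -0.446, -0.839).
n = v₁ × v₂ = (0.144, -0.852, 0.399) (taken with n_z > 0).
tan δ = √(n_x²+n_y²)/n_z = 0.864/0.399, so δ = 65.2°.
The horizontal component of n points toward azimuth atan2(n_x, n_y) = 170°, the dip direction.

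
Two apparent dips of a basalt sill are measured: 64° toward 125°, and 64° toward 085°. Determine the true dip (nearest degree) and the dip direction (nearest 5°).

The two traces are lines in the plane: v₁ = (sin 125°·cos 64°, cos 125°·cos 64°, −sin 64°), v₂ = (sin 85°·cos 64°, cos 85°·cos 64°, −sin 64°).
n = v₁ × v₂ = (0.260, -0.070, 0.124) (taken with n_z > 0).
tan δ = √(n_x²+n_y²)/n_z = 0.270/0.124, so δ = 65.4°.
Dip direction = atan2(0.260, -0.070) = 105° (azimuth of n's horizontal projection).

true dip 65°, dip direction 105°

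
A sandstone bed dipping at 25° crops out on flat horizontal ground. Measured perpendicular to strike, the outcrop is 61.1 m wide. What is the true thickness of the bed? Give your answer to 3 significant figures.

True thickness t = w · sin(dip) = 61.1 × sin 25°
t = 61.1 × 0.4226 = 25.822 m

25.8 m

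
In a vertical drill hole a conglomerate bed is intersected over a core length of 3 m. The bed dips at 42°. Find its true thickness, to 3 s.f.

2.23 m

True thickness t = h · cos(dip) = 3 × cos 42°
t = 3 × 0.7431 = 2.229 m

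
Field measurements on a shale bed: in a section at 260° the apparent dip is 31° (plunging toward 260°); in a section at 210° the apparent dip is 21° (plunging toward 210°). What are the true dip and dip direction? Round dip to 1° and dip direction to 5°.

The two traces are lines in the plane: v₁ = (sin 260°·cos 31°, cos 260°·cos 31°, −sin 31°), v₂ = (sin 210°·cos 21°, cos 210°·cos 21°, −sin 21°).
The plane normal is n = v₁ × v₂ ∝ (-0.363, -0.062, 0.613).
tan δ = √(n_x²+n_y²)/n_z = 0.368/0.613, so δ = 31.0°.
Dip direction = atan2(-0.363, -0.062) = 260° (azimuth of n's horizontal projection).

true dip 31°, dip direction 260°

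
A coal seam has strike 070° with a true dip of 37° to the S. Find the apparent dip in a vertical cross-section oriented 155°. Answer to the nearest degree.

Angle between strike (070°) and section (155°): β = 85°.
tan(apparent dip) = tan 37° · sin 85° = 0.7507
apparent dip = arctan 0.7507 = 36.90°

37°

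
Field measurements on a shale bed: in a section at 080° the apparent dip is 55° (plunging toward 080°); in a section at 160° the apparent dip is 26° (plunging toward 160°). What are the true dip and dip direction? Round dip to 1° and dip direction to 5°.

true dip 55°, dip direction 090°

The two traces are lines in the plane: v₁ = (sin 80°·cos 55°, cos 80°·cos 55°, −sin 55°), v₂ = (sin 160°·cos 26°, cos 160°·cos 26°, −sin 26°).
n = v₁ × v₂ = (0.736, 0.004, 0.508) (taken with n_z > 0).
tan δ = √(n_x²+n_y²)/n_z = 0.736/0.508, so δ = 55.4°.
The horizontal component of n points toward azimuth atan2(n_x, n_y) = 90°, the dip direction.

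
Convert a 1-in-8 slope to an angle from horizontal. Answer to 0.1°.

tan θ = 1/8 = 0.1250
θ = arctan(0.1250) = 7.13°

7.1°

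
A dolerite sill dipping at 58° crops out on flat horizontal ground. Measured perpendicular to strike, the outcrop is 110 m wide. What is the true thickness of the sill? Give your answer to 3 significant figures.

93.3 m

True thickness t = w · sin(dip) = 110 × sin 58°
t = 110 × 0.8480 = 93.285 m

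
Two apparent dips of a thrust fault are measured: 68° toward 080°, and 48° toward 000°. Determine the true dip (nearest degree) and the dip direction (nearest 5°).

true dip 69°, dip direction 065°

The two traces are lines in the plane: v₁ = (sin 80°·cos 68°, cos 80°·cos 68°, −sin 68°), v₂ = (sin 0°·cos 48°, cos 0°·cos 48°, −sin 48°).
The plane normal is n = v₁ × v₂ ∝ (0.572, 0.274, 0.247).
Dip δ = arctan(|n_h|/n_z) = arctan(0.634/0.247) = 68.7°.
The horizontal component of n points toward azimuth atan2(n_x, n_y) = 64°, the dip direction.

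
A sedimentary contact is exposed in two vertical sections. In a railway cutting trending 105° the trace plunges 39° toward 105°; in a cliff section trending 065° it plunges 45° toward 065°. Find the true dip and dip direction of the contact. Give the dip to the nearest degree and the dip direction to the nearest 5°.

true dip 45°, dip direction 070°

Each apparent-dip line lies in the plane. As unit vectors (x east, y north, z up), v₁ plunges 39°→105° and v₂ plunges 45°→065°.
n = v₁ × v₂ = (0.330, 0.127, 0.353) (taken with n_z > 0).
Dip δ = arctan(|n_h|/n_z) = arctan(0.354/0.353) = 45.1°.
The horizontal component of n points toward azimuth atan2(n_x, n_y) = 69°, the dip direction.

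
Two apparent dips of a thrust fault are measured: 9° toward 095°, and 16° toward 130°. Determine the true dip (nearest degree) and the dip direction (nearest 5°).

true dip 18°, dip direction 155°

Represent each trace as a vector plunging at its apparent dip toward its trend (east-north-up frame): v₁ = (0.984, -0.086, -0.156), v₂ = (0.736, -0.618, -0.276).
n = v₁ × v₂ = (0.073, -0.156, 0.545) (taken with n_z > 0).
True dip = arccos(n_z / |n|) = arccos(0.9535) = 17.5°.
Dip direction = azimuth of (n_x, n_y) = atan2(0.073, -0.156) = 155°.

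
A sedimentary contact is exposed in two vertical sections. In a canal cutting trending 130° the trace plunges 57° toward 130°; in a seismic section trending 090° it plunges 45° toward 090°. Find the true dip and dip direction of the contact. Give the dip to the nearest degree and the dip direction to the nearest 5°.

The two traces are lines in the plane: v₁ = (sin 130°·cos 57°, cos 130°·cos 57°, −sin 57°), v₂ = (sin 90°·cos 45°, cos 90°·cos 45°, −sin 45°).
n = v₁ × v₂ = (0.248, -0.298, 0.248) (taken with n_z > 0).
tan δ = √(n_x²+n_y²)/n_z = 0.387/0.248, so δ = 57.4°.
Dip direction = atan2(0.248, -0.298) = 140° (azimuth of n's horizontal projection).

true dip 57°, dip direction 140°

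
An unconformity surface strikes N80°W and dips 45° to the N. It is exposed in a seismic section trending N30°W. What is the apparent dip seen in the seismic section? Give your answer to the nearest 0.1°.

37.5°

The strike is N80°W and the section trends N30°W; the acute angle between them is β = 50°.
tan(apparent dip) = tan 45° · sin 50° = 0.7660
apparent dip = arctan 0.7660 = 37.45°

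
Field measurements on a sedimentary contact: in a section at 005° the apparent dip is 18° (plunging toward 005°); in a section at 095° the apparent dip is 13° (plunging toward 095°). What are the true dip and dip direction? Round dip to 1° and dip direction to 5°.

true dip 22°, dip direction 040°

Each apparent-dip line lies in the plane. As unit vectors (x east, y north, z up), v₁ plunges 18°→005° and v₂ plunges 13°→095°.
n = v₁ × v₂ = (0.239, 0.281, 0.927) (taken with n_z > 0).
True dip = arccos(n_z / |n|) = arccos(0.9289) = 21.7°.
Dip direction = azimuth of (n_x, n_y) = atan2(0.239, 0.281) = 40°.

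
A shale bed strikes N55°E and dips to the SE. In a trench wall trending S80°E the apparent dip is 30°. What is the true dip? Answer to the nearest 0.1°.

39.2°

The section is 45° from the strike.
tan(true dip) = tan 30° / sin 45° = 0.8165
δ = arctan(0.8165) = 39.23°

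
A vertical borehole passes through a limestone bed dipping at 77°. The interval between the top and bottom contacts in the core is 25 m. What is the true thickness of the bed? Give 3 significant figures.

5.62 m

True thickness t = h · cos(dip) = 25 × cos 77°
t = 25 × 0.2250 = 5.624 m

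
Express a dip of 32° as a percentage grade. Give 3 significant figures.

62.5%

grade % = 100 × tan 32° = 100 × 0.6249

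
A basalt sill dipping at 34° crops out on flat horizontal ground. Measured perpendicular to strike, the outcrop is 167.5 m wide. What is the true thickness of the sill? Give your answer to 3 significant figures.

93.7 m

True thickness t = w · sin(dip) = 167.5 × sin 34°
t = 167.5 × 0.5592 = 93.665 m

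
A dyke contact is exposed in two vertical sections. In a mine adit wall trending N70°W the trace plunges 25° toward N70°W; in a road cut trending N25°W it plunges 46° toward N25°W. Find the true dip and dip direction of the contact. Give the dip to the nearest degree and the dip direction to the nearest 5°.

true dip 48°, dip direction 355°

Represent each trace as a vector plunging at its apparent dip toward its trend (east-north-up frame): v₁ = (-0.852, 0.310, -0.423), v₂ = (-0.294, 0.630, -0.719).
n = v₁ × v₂ = (-0.043, 0.489, 0.445) (taken with n_z > 0).
True dip = arccos(n_z / |n|) = arccos(0.6721) = 47.8°.
Dip direction = azimuth of (n_x, n_y) = atan2(-0.043, 0.489) = 355°.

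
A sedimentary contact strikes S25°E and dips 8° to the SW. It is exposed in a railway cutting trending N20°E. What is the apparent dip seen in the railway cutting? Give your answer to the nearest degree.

6°

Angle between strike (S25°E) and section (N20°E): β = 45°.
tan α = tan 8° × sin 45° = 0.1405 × 0.7071 = 0.0994
apparent dip = arctan 0.0994 = 5.68°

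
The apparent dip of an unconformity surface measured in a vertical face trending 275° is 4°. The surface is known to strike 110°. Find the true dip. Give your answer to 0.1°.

The section is 15° from the strike.
tan δ = tan α / sin β = tan 4° / sin 15° = 0.0699 / 0.2588 = 0.2702
true dip = arctan 0.2702 = 15.12°

15.1°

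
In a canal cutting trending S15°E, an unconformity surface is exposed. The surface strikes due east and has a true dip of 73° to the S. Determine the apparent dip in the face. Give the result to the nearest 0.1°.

The section lies 75° from the strike.
tan(apparent dip) = tan 73° · sin 75° = 3.1594
apparent dip = arctan 3.1594 = 72.44°

72.4°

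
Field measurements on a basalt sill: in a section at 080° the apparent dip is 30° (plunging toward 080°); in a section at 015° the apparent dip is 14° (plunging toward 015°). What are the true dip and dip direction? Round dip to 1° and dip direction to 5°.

true dip 30°, dip direction 080°

Represent each trace as a vector plunging at its apparent dip toward its trend (east-north-up frame): v₁ = (0.853, 0.150, -0.500), v₂ = (0.251, 0.937, -0.242).
n = v₁ × v₂ = (0.432, 0.081, 0.762) (taken with n_z > 0).
Dip δ = arctan(|n_h|/n_z) = arctan(0.440/0.762) = 30.0°.
Dip direction = atan2(0.432, 0.081) = 79° (azimuth of n's horizontal projection).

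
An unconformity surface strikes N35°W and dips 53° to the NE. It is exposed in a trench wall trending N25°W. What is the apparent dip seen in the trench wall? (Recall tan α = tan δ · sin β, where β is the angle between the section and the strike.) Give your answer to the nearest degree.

Angle between strike (N35°W) and section (N25°W): β = 10°.
tan(apparent dip) = tan 53° · sin 10° = 0.2304
α = arctan(0.2304) = 12.98°

13°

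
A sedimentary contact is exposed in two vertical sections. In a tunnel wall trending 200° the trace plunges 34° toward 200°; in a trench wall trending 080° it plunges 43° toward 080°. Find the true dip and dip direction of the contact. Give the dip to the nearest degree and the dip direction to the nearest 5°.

true dip 58°, dip direction 135°

Each apparent-dip line lies in the plane. As unit vectors (x east, y north, z up), v₁ plunges 34°→200° and v₂ plunges 43°→080°.
Cross product v₁ × v₂ gives the pole to the plane: n ∝ (0.602, -0.596, 0.525).
Dip δ = arctan(|n_h|/n_z) = arctan(0.847/0.525) = 58.2°.
Dip direction = atan2(0.602, -0.596) = 135° (azimuth of n's horizontal projection).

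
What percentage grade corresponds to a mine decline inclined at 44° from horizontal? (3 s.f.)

96.6%

grade % = 100 × tan 44° = 100 × 0.9657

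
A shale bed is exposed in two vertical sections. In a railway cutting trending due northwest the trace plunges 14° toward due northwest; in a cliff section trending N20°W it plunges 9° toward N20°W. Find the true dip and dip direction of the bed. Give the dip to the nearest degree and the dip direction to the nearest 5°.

The two traces are lines in the plane: v₁ = (sin 315°·cos 14°, cos 315°·cos 14°, −sin 14°), v₂ = (sin 340°·cos 9°, cos 340°·cos 9°, −sin 9°).
Cross product v₁ × v₂ gives the pole to the plane: n ∝ (-0.117, 0.026, 0.405).
True dip = arccos(n_z / |n|) = arccos(0.9588) = 16.5°.
Dip direction = atan2(-0.117, 0.026) = 282° (azimuth of n's horizontal projection).

true dip 16°, dip direction 280°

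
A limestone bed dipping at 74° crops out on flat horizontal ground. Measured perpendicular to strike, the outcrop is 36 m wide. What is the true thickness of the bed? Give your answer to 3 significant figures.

True thickness t = w · sin(dip) = 36 × sin 74°
t = 36 × 0.9613 = 34.605 m

34.6 m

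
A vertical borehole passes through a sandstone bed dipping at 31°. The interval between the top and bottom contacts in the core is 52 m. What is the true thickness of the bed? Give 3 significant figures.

True thickness t = h · cos(dip) = 52 × cos 31°
t = 52 × 0.8572 = 44.573 m

44.6 m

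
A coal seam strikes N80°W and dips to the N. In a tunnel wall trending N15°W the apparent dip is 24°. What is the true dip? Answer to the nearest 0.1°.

26.2°

The section is 65° from the strike.
tan δ = tan α / sin β = tan 24° / sin 65° = 0.4452 / 0.9063 = 0.4913
true dip = arctan 0.4913 = 26.16°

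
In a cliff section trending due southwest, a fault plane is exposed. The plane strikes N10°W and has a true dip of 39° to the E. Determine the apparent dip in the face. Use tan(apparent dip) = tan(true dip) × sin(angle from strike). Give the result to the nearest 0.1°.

The strike is N10°W and the section trends due southwest; the acute angle between them is β = 55°.
tan α = tan 39° × sin 55° = 0.8098 × 0.8192 = 0.6633
apparent dip = arctan 0.6633 = 33.56°

33.6°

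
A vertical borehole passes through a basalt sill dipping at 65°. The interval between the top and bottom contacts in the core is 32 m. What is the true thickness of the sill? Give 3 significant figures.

13.5 m

True thickness t = h · cos(dip) = 32 × cos 65°
t = 32 × 0.4226 = 13.524 m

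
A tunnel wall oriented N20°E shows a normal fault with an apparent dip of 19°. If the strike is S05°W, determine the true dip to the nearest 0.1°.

53.1°

The section is 15° from the strike.
tan(true dip) = tan 19° / sin 15° = 1.3304
δ = arctan(1.3304) = 53.07°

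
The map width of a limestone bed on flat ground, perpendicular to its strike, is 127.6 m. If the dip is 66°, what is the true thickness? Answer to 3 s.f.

117 m

True thickness t = w · sin(dip) = 127.6 × sin 66°
t = 127.6 × 0.9135 = 116.568 m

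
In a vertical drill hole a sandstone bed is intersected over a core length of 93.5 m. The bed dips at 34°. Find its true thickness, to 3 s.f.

77.5 m

True thickness t = h · cos(dip) = 93.5 × cos 34°
t = 93.5 × 0.8290 = 77.515 m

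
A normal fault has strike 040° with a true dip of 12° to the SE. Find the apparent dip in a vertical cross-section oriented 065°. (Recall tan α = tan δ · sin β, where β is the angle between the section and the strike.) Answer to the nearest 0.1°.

5.1°

The section lies 25° from the strike.
tan(apparent dip) = tan 12° · sin 25° = 0.0898
α = arctan(0.0898) = 5.13°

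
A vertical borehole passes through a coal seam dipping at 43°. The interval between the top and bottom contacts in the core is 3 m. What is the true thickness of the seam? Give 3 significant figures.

True thickness t = h · cos(dip) = 3 × cos 43°
t = 3 × 0.7314 = 2.194 m

2.19 m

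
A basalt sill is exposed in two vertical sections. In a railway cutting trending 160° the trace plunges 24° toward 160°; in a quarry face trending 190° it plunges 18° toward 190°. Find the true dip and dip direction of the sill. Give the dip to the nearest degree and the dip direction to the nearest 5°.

Each apparent-dip line lies in the plane. As unit vectors (x east, y north, z up), v₁ plunges 24°→160° and v₂ plunges 18°→190°.
n = v₁ × v₂ = (0.116, -0.164, 0.434) (taken with n_z > 0).
Dip δ = arctan(|n_h|/n_z) = arctan(0.200/0.434) = 24.8°.
Dip direction = atan2(0.116, -0.164) = 145° (azimuth of n's horizontal projection).

true dip 25°, dip direction 145°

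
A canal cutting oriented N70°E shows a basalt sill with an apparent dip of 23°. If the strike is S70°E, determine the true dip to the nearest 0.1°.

33.4°

The section is 40° from the strike.
tan(true dip) = tan 23° / sin 40° = 0.6604
true dip = arctan 0.6604 = 33.44°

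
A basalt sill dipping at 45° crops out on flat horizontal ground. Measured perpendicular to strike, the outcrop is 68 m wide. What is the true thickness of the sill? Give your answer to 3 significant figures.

48.1 m

True thickness t = w · sin(dip) = 68 × sin 45°
t = 68 × 0.7071 = 48.083 m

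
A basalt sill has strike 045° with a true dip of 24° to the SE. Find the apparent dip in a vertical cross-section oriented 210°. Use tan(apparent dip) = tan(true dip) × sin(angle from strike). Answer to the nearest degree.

7°

Angle between strike (045°) and section (210°): β = 15°.
tan α = tan 24° × sin 15° = 0.4452 × 0.2588 = 0.1152
apparent dip = arctan 0.1152 = 6.57°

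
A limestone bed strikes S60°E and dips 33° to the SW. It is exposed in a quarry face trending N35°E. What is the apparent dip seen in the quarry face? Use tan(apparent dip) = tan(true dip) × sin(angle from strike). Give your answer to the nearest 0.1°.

32.9°

Angle between strike (S60°E) and section (N35°E): β = 85°.
tan(apparent dip) = tan 33° · sin 85° = 0.6469
α = arctan(0.6469) = 32.90°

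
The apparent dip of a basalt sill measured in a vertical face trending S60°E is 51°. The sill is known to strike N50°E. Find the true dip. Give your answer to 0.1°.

The section is 70° from the strike.
tan(true dip) = tan 51° / sin 70° = 1.3142
δ = arctan(1.3142) = 52.73°

52.7°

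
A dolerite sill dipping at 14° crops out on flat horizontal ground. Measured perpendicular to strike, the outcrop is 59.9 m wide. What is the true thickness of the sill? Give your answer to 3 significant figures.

14.5 m

True thickness t = w · sin(dip) = 59.9 × sin 14°
t = 59.9 × 0.2419 = 14.491 m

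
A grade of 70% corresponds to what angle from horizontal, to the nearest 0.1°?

tan θ = 70/100 = 0.7000
θ = arctan(0.7000) = 34.99°

35.0°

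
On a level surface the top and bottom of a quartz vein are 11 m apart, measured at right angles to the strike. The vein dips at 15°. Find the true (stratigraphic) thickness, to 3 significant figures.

True thickness t = w · sin(dip) = 11 × sin 15°
t = 11 × 0.2588 = 2.847 m

2.85 m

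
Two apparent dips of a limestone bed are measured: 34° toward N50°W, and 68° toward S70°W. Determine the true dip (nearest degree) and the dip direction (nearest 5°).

Represent each trace as a vector plunging at its apparent dip toward its trend (east-north-up frame): v₁ = (-0.635, 0.533, -0.559), v₂ = (-0.352, -0.128, -0.927).
n = v₁ × v₂ = (-0.566, -0.392, 0.269) (taken with n_z > 0).
True dip = arccos(n_z / |n|) = arccos(0.3640) = 68.7°.
Dip direction = atan2(-0.566, -0.392) = 235° (azimuth of n's horizontal projection).

true dip 69°, dip direction 235°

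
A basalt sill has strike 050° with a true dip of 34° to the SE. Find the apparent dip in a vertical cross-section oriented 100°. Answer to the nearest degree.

27°

The section lies 50° from the strike.
tan α = tan 34° × sin 50° = 0.6745 × 0.7660 = 0.5167
α = arctan(0.5167) = 27.33°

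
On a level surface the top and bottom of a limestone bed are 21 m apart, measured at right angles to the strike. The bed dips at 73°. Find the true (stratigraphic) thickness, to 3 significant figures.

True thickness t = w · sin(dip) = 21 × sin 73°
t = 21 × 0.9563 = 20.082 m

20.1 m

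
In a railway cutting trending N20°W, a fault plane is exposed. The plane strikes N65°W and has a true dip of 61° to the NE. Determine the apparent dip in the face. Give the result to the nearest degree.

Angle between strike (N65°W) and section (N20°W): β = 45°.
tan α = tan 61° × sin 45° = 1.8040 × 0.7071 = 1.2757
apparent dip = arctan 1.2757 = 51.91°

52°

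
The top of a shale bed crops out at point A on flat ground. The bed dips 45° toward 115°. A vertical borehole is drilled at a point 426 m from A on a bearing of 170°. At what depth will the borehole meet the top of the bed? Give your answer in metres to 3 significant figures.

244 m

The hole lies 55° from the dip direction, so the down-dip offset is 426 × cos 55° = 244.34 m.
Depth = down-dip offset × tan(dip) = 244.34 × tan 45° = 244.34 × 1.0000
Depth = 244.34 m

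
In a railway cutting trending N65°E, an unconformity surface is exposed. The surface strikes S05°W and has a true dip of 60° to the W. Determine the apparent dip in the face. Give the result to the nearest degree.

The strike is S05°W and the section trends N65°E; the acute angle between them is β = 60°.
tan(apparent dip) = tan 60° · sin 60° = 1.5000
apparent dip = arctan 1.5000 = 56.31°

56°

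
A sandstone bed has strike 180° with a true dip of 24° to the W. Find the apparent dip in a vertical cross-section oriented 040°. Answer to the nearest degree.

The section lies 40° from the strike.
tan α = tan 24° × sin 40° = 0.4452 × 0.6428 = 0.2862
apparent dip = arctan 0.2862 = 15.97°

16°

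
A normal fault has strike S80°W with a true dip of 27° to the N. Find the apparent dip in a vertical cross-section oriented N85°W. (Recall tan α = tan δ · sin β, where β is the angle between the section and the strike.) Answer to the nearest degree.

The section lies 15° from the strike.
tan(apparent dip) = tan 27° · sin 15° = 0.1319
apparent dip = arctan 0.1319 = 7.51°

8°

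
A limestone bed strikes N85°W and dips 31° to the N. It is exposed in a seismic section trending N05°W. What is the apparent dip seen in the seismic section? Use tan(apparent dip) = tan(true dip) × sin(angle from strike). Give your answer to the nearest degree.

31°

The section lies 80° from the strike.
tan α = tan 31° × sin 80° = 0.6009 × 0.9848 = 0.5917
α = arctan(0.5917) = 30.61°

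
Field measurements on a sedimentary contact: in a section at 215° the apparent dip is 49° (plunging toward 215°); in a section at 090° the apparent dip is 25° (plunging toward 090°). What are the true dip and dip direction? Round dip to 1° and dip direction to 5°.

true dip 61°, dip direction 165°

Each apparent-dip line lies in the plane. As unit vectors (x east, y north, z up), v₁ plunges 49°→215° and v₂ plunges 25°→090°.
The plane normal is n = v₁ × v₂ ∝ (0.227, -0.843, 0.487).
Dip δ = arctan(|n_h|/n_z) = arctan(0.873/0.487) = 60.8°.
Dip direction = atan2(0.227, -0.843) = 165° (azimuth of n's horizontal projection).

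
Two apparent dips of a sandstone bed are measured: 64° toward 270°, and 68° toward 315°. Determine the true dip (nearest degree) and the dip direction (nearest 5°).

The two traces are lines in the plane: v₁ = (sin 270°·cos 64°, cos 270°·cos 64°, −sin 64°), v₂ = (sin 315°·cos 68°, cos 315°·cos 68°, −sin 68°).
Cross product v₁ × v₂ gives the pole to the plane: n ∝ (-0.238, 0.168, 0.116).
True dip = arccos(n_z / |n|) = arccos(0.3700) = 68.3°.
Dip direction = atan2(-0.238, 0.168) = 305° (azimuth of n's horizontal projection).

true dip 68°, dip direction 305°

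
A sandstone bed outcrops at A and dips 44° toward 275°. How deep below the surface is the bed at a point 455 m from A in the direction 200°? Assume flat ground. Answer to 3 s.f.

The hole lies 75° from the dip direction, so the down-dip offset is 455 × cos 75° = 117.76 m.
Depth = down-dip offset × tan(dip) = 117.76 × tan 44° = 117.76 × 0.9657
Depth = 113.72 m

114 m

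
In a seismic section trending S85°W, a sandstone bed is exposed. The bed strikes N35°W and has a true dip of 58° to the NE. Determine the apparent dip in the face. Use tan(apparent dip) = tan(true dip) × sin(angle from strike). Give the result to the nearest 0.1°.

The strike is N35°W and the section trends S85°W; the acute angle between them is β = 60°.
tan α = tan 58° × sin 60° = 1.6003 × 0.8660 = 1.3859
apparent dip = arctan 1.3859 = 54.19°

54.2°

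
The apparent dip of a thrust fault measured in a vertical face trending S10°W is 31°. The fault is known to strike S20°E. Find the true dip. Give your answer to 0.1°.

The section is 30° from the strike.
tan δ = tan α / sin β = tan 31° / sin 30° = 0.6009 / 0.5000 = 1.2017
true dip = arctan 1.2017 = 50.23°

50.2°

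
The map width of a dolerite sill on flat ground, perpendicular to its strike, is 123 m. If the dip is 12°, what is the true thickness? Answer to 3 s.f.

25.6 m

True thickness t = w · sin(dip) = 123 × sin 12°
t = 123 × 0.2079 = 25.573 m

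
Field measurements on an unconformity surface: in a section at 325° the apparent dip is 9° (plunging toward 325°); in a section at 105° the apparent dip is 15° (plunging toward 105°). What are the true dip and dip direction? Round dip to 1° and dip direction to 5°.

Each apparent-dip line lies in the plane. As unit vectors (x east, y north, z up), v₁ plunges 9°→325° and v₂ plunges 15°→105°.
Cross product v₁ × v₂ gives the pole to the plane: n ∝ (0.249, 0.293, 0.613).
Dip δ = arctan(|n_h|/n_z) = arctan(0.384/0.613) = 32.0°.
Dip direction = azimuth of (n_x, n_y) = atan2(0.249, 0.293) = 40°.

true dip 32°, dip direction 040°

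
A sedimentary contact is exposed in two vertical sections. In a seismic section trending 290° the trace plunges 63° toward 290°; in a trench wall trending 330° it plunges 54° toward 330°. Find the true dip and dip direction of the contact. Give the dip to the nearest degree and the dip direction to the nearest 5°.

Represent each trace as a vector plunging at its apparent dip toward its trend (east-north-up frame): v₁ = (-0.427, 0.155, -0.891), v₂ = (-0.294, 0.509, -0.809).
n = v₁ × v₂ = (-0.328, 0.083, 0.172) (taken with n_z > 0).
Dip δ = arctan(|n_h|/n_z) = arctan(0.338/0.172) = 63.1°.
The horizontal component of n points toward azimuth atan2(n_x, n_y) = 284°, the dip direction.

true dip 63°, dip direction 285°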